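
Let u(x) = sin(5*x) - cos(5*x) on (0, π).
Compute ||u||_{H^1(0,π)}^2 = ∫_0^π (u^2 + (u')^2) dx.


||u||_{H^1(0,π)}^2 = 26*π

u'(x) = 5*sin(5*x) + 5*cos(5*x).
Expand u² and (u')² and integrate term by term on (0, π), using: for integers n ≥ 1, ∫_0^π sin²(nx) dx = ∫_0^π cos²(nx) dx = π/2; for n ≠ n', ∫_0^π sin(nx)sin(n'x) dx = ∫_0^π cos(nx)cos(n'x) dx = 0; and by product-to-sum, ∫_0^π sin(nx)cos(n'x) dx = ½∫_0^π [sin((n+n')x) + sin((n−n')x)] dx, which is 0 when n+n' is even and 2n/(n²−n'²) when n+n' is odd (it need not vanish on (0, π)).
  u² squared terms: (-1)²·∫cos(5x)² dx = 1·π/2 = π/2;  (1)²·∫sin(5x)² dx = 1·π/2 = π/2.
  u² cross terms: 2·(-1)·(1)·∫cos(5x)·sin(5x) dx = -2·(0) = 0.
  So ∫_0^π u² dx = π/2 + π/2 + 0 = π.
  (u')² squared terms: (5)²·∫cos(5x)² dx = 25·π/2 = 25*π/2;  (5)²·∫sin(5x)² dx = 25·π/2 = 25*π/2.
  (u')² cross terms: 2·(5)·(5)·∫cos(5x)·sin(5x) dx = 50·(0) = 0.
  So ∫_0^π (u')² dx = 25*π/2 + 25*π/2 + 0 = 25*π.
||u||_{H^1}^2 = (π) + (25*π) = 26*π.


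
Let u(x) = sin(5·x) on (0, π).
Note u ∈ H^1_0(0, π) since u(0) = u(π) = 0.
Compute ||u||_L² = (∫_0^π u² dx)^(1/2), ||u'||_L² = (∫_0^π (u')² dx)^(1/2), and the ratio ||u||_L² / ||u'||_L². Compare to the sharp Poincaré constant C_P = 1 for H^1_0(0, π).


||u||_L² / ||u'||_L² = 1/5 < C_P = 1.

u(x) = sin(5·x), so u'(x) = 5*cos(5*x).
Writing u(x) = A·sin(kπx/L) with A = 1 and k = 5, use ∫_0^L sin²(kπx/L) dx = L/2 and ∫_0^L cos²(kπx/L) dx = L/2.
u² = 1·sin²(5·x) and (u')² = 25·cos²(5·x), and each of sin², cos² integrates to L/2 = π/2 over (0, π).
∫_0^π u² dx = π/2, so ||u||_L² = sqrt(2)*sqrt(π)/2.
∫_0^π (u')² dx = 25*π/2, so ||u'||_L² = 5*sqrt(2)*sqrt(π)/2.
Ratio ||u||_L² / ||u'||_L² = 1/5.
Sharp Poincaré constant on H^1_0(0, π) is C_P = L/π = 1, achieved by sin(x).
This is the k = 5 harmonic; the ratio L/(kπ) is strictly less than C_P = L/π, consistent with the sharp inequality ||u||_L² ≤ C_P ||u'||_L².


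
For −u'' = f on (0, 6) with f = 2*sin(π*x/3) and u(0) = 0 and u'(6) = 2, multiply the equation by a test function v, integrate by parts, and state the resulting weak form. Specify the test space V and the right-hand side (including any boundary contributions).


V = {v ∈ H^1(0, 6) : v(0) = 0} (test functions vanish at x = 0 where u is specified); weak form: ∫_0^6 u'v' dx = ∫_0^6 (2*sin(π*x/3)) v dx + 2·v(6) for all v ∈ V.

Multiply both sides by a test function v and integrate from 0 to 6:
  ∫_0^6 −u''(x) v(x) dx = ∫_0^6 f(x) v(x) dx.
Integrate the LHS by parts once:
  ∫_0^6 −u'' v dx = −[u'(x) v(x)]_0^6 + ∫_0^6 u'(x) v'(x) dx.
Thus ∫_0^6 u'(x) v'(x) dx = ∫_0^6 f(x) v(x) dx + [u'(x) v(x)]_0^6.
Choose V so that boundary terms are either known or forced to vanish.
Mixed BC: u(0) = 0 (Dirichlet) and u'(6) = 2 (Neumann). Define V = {v ∈ H^1(0, 6) : v(0) = 0}. Then [u' v]_0^6 = u'(6)·v(6) − u'(0)·0 = 2·v(6).
Weak formulation: find u (satisfying any essential BC) such that ∫_0^6 u'(x) v'(x) dx = ∫_0^6 f v dx + 2·v(6) for all v ∈ V (Dirichlet at 0 absorbed into V; Neumann datum at x = 6 contributes the boundary term).
Substituting f(x) = 2*sin(π*x/3), the right-hand side is ∫_0^6 (2*sin(π*x/3)) v dx + 2·v(6).


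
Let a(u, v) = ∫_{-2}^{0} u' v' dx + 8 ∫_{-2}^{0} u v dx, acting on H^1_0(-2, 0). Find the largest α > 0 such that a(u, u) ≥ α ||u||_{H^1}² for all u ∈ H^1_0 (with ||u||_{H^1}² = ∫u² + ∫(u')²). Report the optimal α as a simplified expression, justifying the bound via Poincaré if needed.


α = 1

Coercivity of a(·,·) on H^1_0(-2, 0) means a(u, u) ≥ α ||u||_{H^1}² for every u ∈ H^1_0.
The interval has length L = 2, and Poincaré/coercivity depend only on L. Here a(u, u) = ∫(u')² + (8)·∫u².
Here c = 8 ≥ 1, so a(u,u) = ∫(u')² + c∫u² ≥ ∫(u')² + ∫u² = ||u||_{H^1}², i.e. α = 1 works. No larger α is possible: a(u,u) ≥ α||u||_{H^1}² means (1−α)∫(u')² ≥ (α−c)∫u², and for the modes u_n = sin(nπ(x−x₀)/L) (x₀ the left endpoint) one has ∫u_n²/∫(u_n')² = (L/(nπ))² → 0, so a(u_n,u_n)/||u_n||_{H^1}² → 1. Hence the optimal constant is α = 1.
Therefore α = 1.


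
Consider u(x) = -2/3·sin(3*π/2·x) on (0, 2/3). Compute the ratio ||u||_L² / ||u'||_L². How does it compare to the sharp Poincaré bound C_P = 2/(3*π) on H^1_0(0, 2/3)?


||u||_L² / ||u'||_L² = 2/(3*π) = C_P.

u(x) = -2/3·sin(3*π/2·x), so u'(x) = -π*cos(3*π*x/2).
Writing u(x) = A·sin(kπx/L) with A = -2/3 and k = 1, use ∫_0^L sin²(kπx/L) dx = L/2 and ∫_0^L cos²(kπx/L) dx = L/2.
u² = 4/9·sin²(3*π/2·x) and (u')² = π^2·cos²(3*π/2·x), and each of sin², cos² integrates to L/2 = 1/3 over (0, 2/3).
∫_0^2/3 u² dx = 4/27, so ||u||_L² = 2*sqrt(3)/9.
∫_0^2/3 (u')² dx = π^2/3, so ||u'||_L² = sqrt(3)*π/3.
Ratio ||u||_L² / ||u'||_L² = 2/(3*π).
Sharp Poincaré constant on H^1_0(0, 2/3) is C_P = L/π = 2/(3*π), achieved by sin(3*π/2·x).
This is the k = 1 eigenfunction (up to amplitude), so the ratio equals the sharp Poincaré constant exactly.


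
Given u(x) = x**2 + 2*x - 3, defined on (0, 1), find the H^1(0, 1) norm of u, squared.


||u||_{H^1}^2 = 193/15

The H^1 norm (squared) on an interval (0, L) is
  ||u||_{H^1}^2 = ∫_0^L u(x)^2 dx + ∫_0^L u'(x)^2 dx.
Compute u'(x) = 2*x + 2.
Then u(x)^2 = x**4 + 4*x**3 - 2*x**2 - 12*x + 9 and u'(x)^2 = 4*x**2 + 8*x + 4.
Integrate each monomial from 0 to 1 using ∫_0^1 c·x^n dx = c·1^(n+1)/(n+1):
  ∫_0^1 u(x)^2 dx = ∫_0^1 (x^4 + 4*x^3 - 2*x^2 - 12*x + 9) dx. Term by term:
    ∫_0^1 x^4 dx = 1/5;  ∫_0^1 4*x^3 dx = 1;  ∫_0^1 -2*x^2 dx = -2/3;
    ∫_0^1 -12*x dx = -6;  ∫_0^1 9 dx = 9.
  Sum: 1/5 + 1 − 2/3 − 6 + 9 = 53/15.
  ∫_0^1 u'(x)^2 dx = ∫_0^1 (4*x^2 + 8*x + 4) dx. Term by term:
    ∫_0^1 4*x^2 dx = 4/3;  ∫_0^1 8*x dx = 4;  ∫_0^1 4 dx = 4.
  Sum: 4/3 + 4 + 4 = 28/3.
Adding: ||u||_{H^1}^2 = 53/15 + 28/3 = 193/15.


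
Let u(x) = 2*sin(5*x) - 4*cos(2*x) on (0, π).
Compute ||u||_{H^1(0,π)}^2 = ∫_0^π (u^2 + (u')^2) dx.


||u||_{H^1(0,π)}^2 = -800/21 + 92*π

u'(x) = 8*sin(2*x) + 10*cos(5*x).
Expand u² and (u')² and integrate term by term on (0, π), using: for integers n ≥ 1, ∫_0^π sin²(nx) dx = ∫_0^π cos²(nx) dx = π/2; for n ≠ n', ∫_0^π sin(nx)sin(n'x) dx = ∫_0^π cos(nx)cos(n'x) dx = 0; and by product-to-sum, ∫_0^π sin(nx)cos(n'x) dx = ½∫_0^π [sin((n+n')x) + sin((n−n')x)] dx, which is 0 when n+n' is even and 2n/(n²−n'²) when n+n' is odd (it need not vanish on (0, π)).
  u² squared terms: (-4)²·∫cos(2x)² dx = 16·π/2 = 8*π;  (2)²·∫sin(5x)² dx = 4·π/2 = 2*π.
  u² cross terms: 2·(-4)·(2)·∫cos(2x)·sin(5x) dx = -16·(10/21) = -160/21.
  So ∫_0^π u² dx = 8*π + 2*π − 160/21 = -160/21 + 10*π.
  (u')² squared terms: (8)²·∫sin(2x)² dx = 64·π/2 = 32*π;  (10)²·∫cos(5x)² dx = 100·π/2 = 50*π.
  (u')² cross terms: 2·(8)·(10)·∫sin(2x)·cos(5x) dx = 160·(-4/21) = -640/21.
  So ∫_0^π (u')² dx = 32*π + 50*π − 640/21 = -640/21 + 82*π.
||u||_{H^1}^2 = (-160/21 + 10*π) + (-640/21 + 82*π) = -800/21 + 92*π.


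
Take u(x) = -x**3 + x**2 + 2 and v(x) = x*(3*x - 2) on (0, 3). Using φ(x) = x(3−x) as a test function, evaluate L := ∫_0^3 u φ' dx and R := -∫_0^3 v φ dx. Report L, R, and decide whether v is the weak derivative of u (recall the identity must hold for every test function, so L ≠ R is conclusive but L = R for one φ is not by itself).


LHS = 459/20, RHS = -459/20. No, v is not the weak derivative of u.

u(x) = -x**3 + x**2 + 2, classical derivative u'(x) = -3*x**2 + 2*x.
φ(x) = x(3−x), so φ'(x) = 3 - 2*x.
Note φ(0) = φ(3) = 0, so the boundary term u·φ vanishes.
LHS = ∫_0^3 u(x) φ'(x) dx = ∫_0^3 (2*x^4 - 5*x^3 + 3*x^2 - 4*x + 6) dx. Term by term:
  ∫_0^3 2*x^4 dx = 486/5;  ∫_0^3 -5*x^3 dx = -405/4;  ∫_0^3 3*x^2 dx = 27;
  ∫_0^3 -4*x dx = -18;  ∫_0^3 6 dx = 18.
Sum: 486/5 − 405/4 + 27 − 18 + 18 = 459/20.
So LHS = 459/20.
∫_0^3 v(x) φ(x) dx = ∫_0^3 (-3*x^4 + 11*x^3 - 6*x^2) dx. Term by term:
  ∫_0^3 -3*x^4 dx = -729/5;  ∫_0^3 11*x^3 dx = 891/4;  ∫_0^3 -6*x^2 dx = -54.
Sum: -729/5 + 891/4 − 54 = 459/20.
So RHS = -∫_0^3 v(x) φ(x) dx = -459/20.
LHS − RHS = 459/10 ≠ 0, so the identity fails.
(For a valid weak derivative the identity must hold for EVERY test function, in particular this one. The failure shows v is NOT the weak derivative of u.)
Correct weak derivative would be u'(x) = -3*x**2 + 2*x.


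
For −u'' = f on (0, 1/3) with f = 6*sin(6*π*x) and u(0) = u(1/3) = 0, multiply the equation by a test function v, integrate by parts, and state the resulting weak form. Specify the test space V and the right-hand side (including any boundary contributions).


V = H^1_0(0, 1/3) (so v(0) = v(1/3) = 0); weak form: ∫_0^1/3 u'v' dx = ∫_0^1/3 (6*sin(6*π*x)) v dx for all v ∈ V.

Multiply both sides by a test function v and integrate from 0 to 1/3:
  ∫_0^1/3 −u''(x) v(x) dx = ∫_0^1/3 f(x) v(x) dx.
Integrate the LHS by parts once:
  ∫_0^1/3 −u'' v dx = −[u'(x) v(x)]_0^1/3 + ∫_0^1/3 u'(x) v'(x) dx.
Thus ∫_0^1/3 u'(x) v'(x) dx = ∫_0^1/3 f(x) v(x) dx + [u'(x) v(x)]_0^1/3.
Choose V so that boundary terms are either known or forced to vanish.
u is Dirichlet: u(0) = u(1/3) = 0. Let V = H^1_0(0, 1/3); then v(0) = v(1/3) = 0, and [u' v]_0^1/3 = 0.
Weak formulation: find u (satisfying any essential BC) such that ∫_0^1/3 u'(x) v'(x) dx = ∫_0^1/3 f v dx for all v ∈ V.
Substituting f(x) = 6*sin(6*π*x), the right-hand side is ∫_0^1/3 (6*sin(6*π*x)) v dx.


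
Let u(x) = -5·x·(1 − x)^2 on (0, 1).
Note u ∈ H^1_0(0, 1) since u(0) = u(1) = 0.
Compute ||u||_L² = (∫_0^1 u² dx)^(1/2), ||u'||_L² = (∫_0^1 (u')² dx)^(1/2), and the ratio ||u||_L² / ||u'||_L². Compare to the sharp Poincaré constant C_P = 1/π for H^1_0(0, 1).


||u||_L² / ||u'||_L² = sqrt(14)/14 < C_P = 1/π.

u(x) = -5·x·(1 − x)^2, so u'(x) = 5*(1 - 3*x)*(x - 1).
u(x) = -5·x·(1 − x)^2 vanishes at x = 0 and x = 1, so u ∈ H^1_0(0, 1). Differentiate via the product rule and integrate the resulting polynomials term by term.
  ∫_0^1 u² dx = ∫_0^1 (25*x^6 - 100*x^5 + 150*x^4 - 100*x^3 + 25*x^2) dx. Term by term:
    ∫_0^1 25*x^6 dx = 25/7;  ∫_0^1 -100*x^5 dx = -50/3;  ∫_0^1 150*x^4 dx = 30;
    ∫_0^1 -100*x^3 dx = -25;  ∫_0^1 25*x^2 dx = 25/3.
  Sum: 25/7 − 50/3 + 30 − 25 + 25/3 = 5/21.
  ∫_0^1 (u')² dx = ∫_0^1 (225*x^4 - 600*x^3 + 550*x^2 - 200*x + 25) dx. Term by term:
    ∫_0^1 225*x^4 dx = 45;  ∫_0^1 -600*x^3 dx = -150;  ∫_0^1 550*x^2 dx = 550/3;
    ∫_0^1 -200*x dx = -100;  ∫_0^1 25 dx = 25.
  Sum: 45 − 150 + 550/3 − 100 + 25 = 10/3.
∫_0^1 u² dx = 5/21, so ||u||_L² = sqrt(105)/21.
∫_0^1 (u')² dx = 10/3, so ||u'||_L² = sqrt(30)/3.
Ratio ||u||_L² / ||u'||_L² = sqrt(14)/14.
Sharp Poincaré constant on H^1_0(0, 1) is C_P = L/π = 1/π, achieved by sin(π·x).
A polynomial bump cannot attain the sharp Poincaré constant (only the first sine eigenfunction does), so the ratio is strictly less than C_P, consistent with ||u||_L² ≤ C_P ||u'||_L².


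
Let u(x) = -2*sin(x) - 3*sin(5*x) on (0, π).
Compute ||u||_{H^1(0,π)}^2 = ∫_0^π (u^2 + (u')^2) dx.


||u||_{H^1(0,π)}^2 = 121*π

u'(x) = -2*cos(x) - 15*cos(5*x).
Expand u² and (u')² and integrate term by term on (0, π), using: for integers n ≥ 1, ∫_0^π sin²(nx) dx = ∫_0^π cos²(nx) dx = π/2; for n ≠ n', ∫_0^π sin(nx)sin(n'x) dx = ∫_0^π cos(nx)cos(n'x) dx = 0; and by product-to-sum, ∫_0^π sin(nx)cos(n'x) dx = ½∫_0^π [sin((n+n')x) + sin((n−n')x)] dx, which is 0 when n+n' is even and 2n/(n²−n'²) when n+n' is odd (it need not vanish on (0, π)).
  u² squared terms: (-3)²·∫sin(5x)² dx = 9·π/2 = 9*π/2;  (-2)²·∫sin(x)² dx = 4·π/2 = 2*π.
  u² cross terms: 2·(-3)·(-2)·∫sin(5x)·sin(x) dx = 12·(0) = 0.
  So ∫_0^π u² dx = 9*π/2 + 2*π + 0 = 13*π/2.
  (u')² squared terms: (-15)²·∫cos(5x)² dx = 225·π/2 = 225*π/2;  (-2)²·∫cos(x)² dx = 4·π/2 = 2*π.
  (u')² cross terms: 2·(-15)·(-2)·∫cos(5x)·cos(x) dx = 60·(0) = 0.
  So ∫_0^π (u')² dx = 225*π/2 + 2*π + 0 = 229*π/2.
||u||_{H^1}^2 = (13*π/2) + (229*π/2) = 121*π.


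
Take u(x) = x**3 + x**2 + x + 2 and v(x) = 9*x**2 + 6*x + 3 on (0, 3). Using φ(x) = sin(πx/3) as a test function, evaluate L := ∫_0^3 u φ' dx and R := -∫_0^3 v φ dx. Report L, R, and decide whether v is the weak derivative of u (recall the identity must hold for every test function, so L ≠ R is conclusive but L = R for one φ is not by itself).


LHS = -105/π + 324/π^3, RHS = -315/π + 972/π^3. No, v is not the weak derivative of u.

u(x) = x**3 + x**2 + x + 2, classical derivative u'(x) = 3*x**2 + 2*x + 1.
φ(x) = sin(πx/3), so φ'(x) = π*cos(π*x/3)/3.
Note φ(0) = φ(3) = 0, so the boundary term u·φ vanishes.
LHS = ∫_0^3 u(x) φ'(x) dx = ∫_0^3 (π*x^3*cos(π*x/3)/3 + π*x^2*cos(π*x/3)/3 + π*x*cos(π*x/3)/3 + 2*π*cos(π*x/3)/3) dx. Term by term:
  ∫_0^3 2*π*cos(π*x/3)/3 dx = 0;  ∫_0^3 π*x*cos(π*x/3)/3 dx = -6/π;  ∫_0^3 π*x^2*cos(π*x/3)/3 dx = -18/π;
  ∫_0^3 π*x^3*cos(π*x/3)/3 dx = -81/π + 324/π^3.
Sum: 0 − 6/π − 18/π + -81/π + 324/π^3 = -105/π + 324/π^3.
So LHS = -105/π + 324/π^3.
∫_0^3 v(x) φ(x) dx = ∫_0^3 (9*x^2*sin(π*x/3) + 6*x*sin(π*x/3) + 3*sin(π*x/3)) dx. Term by term:
  ∫_0^3 3*sin(π*x/3) dx = 18/π;  ∫_0^3 6*x*sin(π*x/3) dx = 54/π;  ∫_0^3 9*x^2*sin(π*x/3) dx = -972/π^3 + 243/π.
Sum: 18/π + 54/π + -972/π^3 + 243/π = -972/π^3 + 315/π.
So RHS = -∫_0^3 v(x) φ(x) dx = -315/π + 972/π^3.
LHS − RHS = -648/π^3 + 210/π ≠ 0, so the identity fails.
(For a valid weak derivative the identity must hold for EVERY test function, in particular this one. The failure shows v is NOT the weak derivative of u.)
Correct weak derivative would be u'(x) = 3*x**2 + 2*x + 1.


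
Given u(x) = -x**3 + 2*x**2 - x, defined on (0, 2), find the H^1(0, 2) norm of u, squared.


||u||_{H^1}^2 = 146/21

The H^1 norm (squared) on an interval (0, L) is
  ||u||_{H^1}^2 = ∫_0^L u(x)^2 dx + ∫_0^L u'(x)^2 dx.
Compute u'(x) = -3*x**2 + 4*x - 1.
Then u(x)^2 = x**6 - 4*x**5 + 6*x**4 - 4*x**3 + x**2 and u'(x)^2 = 9*x**4 - 24*x**3 + 22*x**2 - 8*x + 1.
Integrate each monomial from 0 to 2 using ∫_0^2 c·x^n dx = c·2^(n+1)/(n+1):
  ∫_0^2 u(x)^2 dx = ∫_0^2 (x^6 - 4*x^5 + 6*x^4 - 4*x^3 + x^2) dx. Term by term:
    ∫_0^2 x^6 dx = 128/7;  ∫_0^2 -4*x^5 dx = -128/3;  ∫_0^2 6*x^4 dx = 192/5;
    ∫_0^2 -4*x^3 dx = -16;  ∫_0^2 x^2 dx = 8/3.
  Sum: 128/7 − 128/3 + 192/5 − 16 + 8/3 = 24/35.
  ∫_0^2 u'(x)^2 dx = ∫_0^2 (9*x^4 - 24*x^3 + 22*x^2 - 8*x + 1) dx. Term by term:
    ∫_0^2 9*x^4 dx = 288/5;  ∫_0^2 -24*x^3 dx = -96;  ∫_0^2 22*x^2 dx = 176/3;
    ∫_0^2 -8*x dx = -16;  ∫_0^2 1 dx = 2.
  Sum: 288/5 − 96 + 176/3 − 16 + 2 = 94/15.
Adding: ||u||_{H^1}^2 = 24/35 + 94/15 = 146/21.


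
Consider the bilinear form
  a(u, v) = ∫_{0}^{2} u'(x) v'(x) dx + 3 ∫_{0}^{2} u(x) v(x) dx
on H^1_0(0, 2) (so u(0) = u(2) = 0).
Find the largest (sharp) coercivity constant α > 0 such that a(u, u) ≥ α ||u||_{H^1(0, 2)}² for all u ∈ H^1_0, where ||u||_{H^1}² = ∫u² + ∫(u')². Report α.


α = 1

Coercivity of a(·,·) on H^1_0(0, 2) means a(u, u) ≥ α ||u||_{H^1}² for every u ∈ H^1_0.
The interval has length L = 2, and Poincaré/coercivity depend only on L. Here a(u, u) = ∫(u')² + (3)·∫u².
Here c = 3 ≥ 1, so a(u,u) = ∫(u')² + c∫u² ≥ ∫(u')² + ∫u² = ||u||_{H^1}², i.e. α = 1 works. No larger α is possible: a(u,u) ≥ α||u||_{H^1}² means (1−α)∫(u')² ≥ (α−c)∫u², and for the modes u_n = sin(nπ(x−x₀)/L) (x₀ the left endpoint) one has ∫u_n²/∫(u_n')² = (L/(nπ))² → 0, so a(u_n,u_n)/||u_n||_{H^1}² → 1. Hence the optimal constant is α = 1.
Therefore α = 1.


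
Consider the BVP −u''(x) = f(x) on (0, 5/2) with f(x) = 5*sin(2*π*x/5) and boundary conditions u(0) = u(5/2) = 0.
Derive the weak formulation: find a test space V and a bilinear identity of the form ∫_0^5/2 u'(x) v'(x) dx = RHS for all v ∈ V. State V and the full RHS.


V = H^1_0(0, 5/2) (so v(0) = v(5/2) = 0); weak form: ∫_0^5/2 u'v' dx = ∫_0^5/2 (5*sin(2*π*x/5)) v dx for all v ∈ V.

Multiply both sides by a test function v and integrate from 0 to 5/2:
  ∫_0^5/2 −u''(x) v(x) dx = ∫_0^5/2 f(x) v(x) dx.
Integrate the LHS by parts once:
  ∫_0^5/2 −u'' v dx = −[u'(x) v(x)]_0^5/2 + ∫_0^5/2 u'(x) v'(x) dx.
Thus ∫_0^5/2 u'(x) v'(x) dx = ∫_0^5/2 f(x) v(x) dx + [u'(x) v(x)]_0^5/2.
Choose V so that boundary terms are either known or forced to vanish.
u is Dirichlet: u(0) = u(5/2) = 0. Let V = H^1_0(0, 5/2); then v(0) = v(5/2) = 0, and [u' v]_0^5/2 = 0.
Weak formulation: find u (satisfying any essential BC) such that ∫_0^5/2 u'(x) v'(x) dx = ∫_0^5/2 f v dx for all v ∈ V.
Substituting f(x) = 5*sin(2*π*x/5), the right-hand side is ∫_0^5/2 (5*sin(2*π*x/5)) v dx.


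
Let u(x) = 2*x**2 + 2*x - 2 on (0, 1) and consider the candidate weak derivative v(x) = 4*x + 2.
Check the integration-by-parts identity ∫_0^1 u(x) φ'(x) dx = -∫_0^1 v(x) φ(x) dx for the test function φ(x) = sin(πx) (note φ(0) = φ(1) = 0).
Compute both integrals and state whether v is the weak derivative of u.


LHS = -8/π, RHS = -8/π. Yes, v = u' weakly.

u(x) = 2*x**2 + 2*x - 2, classical derivative u'(x) = 4*x + 2.
φ(x) = sin(πx), so φ'(x) = π*cos(π*x).
Note φ(0) = φ(1) = 0, so the boundary term u·φ vanishes.
LHS = ∫_0^1 u(x) φ'(x) dx = ∫_0^1 (2*π*x^2*cos(π*x) + 2*π*x*cos(π*x) - 2*π*cos(π*x)) dx. Term by term:
  ∫_0^1 -2*π*cos(π*x) dx = 0;  ∫_0^1 2*π*x*cos(π*x) dx = -4/π;  ∫_0^1 2*π*x^2*cos(π*x) dx = -4/π.
Sum: 0 − 4/π − 4/π = -8/π.
So LHS = -8/π.
∫_0^1 v(x) φ(x) dx = ∫_0^1 (4*x*sin(π*x) + 2*sin(π*x)) dx. Term by term:
  ∫_0^1 2*sin(π*x) dx = 4/π;  ∫_0^1 4*x*sin(π*x) dx = 4/π.
Sum: 4/π + 4/π = 8/π.
So RHS = -∫_0^1 v(x) φ(x) dx = -8/π.
LHS = RHS, so the identity holds for this test φ.
Moreover u is smooth here and v(x) = u'(x) = 4*x + 2 pointwise, so the identity holds for every test function. Hence v is the weak derivative of u.


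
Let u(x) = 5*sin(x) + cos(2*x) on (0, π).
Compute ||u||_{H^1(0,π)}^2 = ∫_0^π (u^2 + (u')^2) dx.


||u||_{H^1(0,π)}^2 = -100/3 + 55*π/2

u'(x) = -2*sin(2*x) + 5*cos(x).
Expand u² and (u')² and integrate term by term on (0, π), using: for integers n ≥ 1, ∫_0^π sin²(nx) dx = ∫_0^π cos²(nx) dx = π/2; for n ≠ n', ∫_0^π sin(nx)sin(n'x) dx = ∫_0^π cos(nx)cos(n'x) dx = 0; and by product-to-sum, ∫_0^π sin(nx)cos(n'x) dx = ½∫_0^π [sin((n+n')x) + sin((n−n')x)] dx, which is 0 when n+n' is even and 2n/(n²−n'²) when n+n' is odd (it need not vanish on (0, π)).
  u² squared terms: (5)²·∫sin(x)² dx = 25·π/2 = 25*π/2;  (1)²·∫cos(2x)² dx = 1·π/2 = π/2.
  u² cross terms: 2·(5)·(1)·∫sin(x)·cos(2x) dx = 10·(-2/3) = -20/3.
  So ∫_0^π u² dx = 25*π/2 + π/2 − 20/3 = -20/3 + 13*π.
  (u')² squared terms: (-2)²·∫sin(2x)² dx = 4·π/2 = 2*π;  (5)²·∫cos(x)² dx = 25·π/2 = 25*π/2.
  (u')² cross terms: 2·(-2)·(5)·∫sin(2x)·cos(x) dx = -20·(4/3) = -80/3.
  So ∫_0^π (u')² dx = 2*π + 25*π/2 − 80/3 = -80/3 + 29*π/2.
||u||_{H^1}^2 = (-20/3 + 13*π) + (-80/3 + 29*π/2) = -100/3 + 55*π/2.


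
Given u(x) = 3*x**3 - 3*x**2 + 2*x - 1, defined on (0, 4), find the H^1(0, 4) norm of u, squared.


||u||_{H^1}^2 = 2430548/105

The H^1 norm (squared) on an interval (0, L) is
  ||u||_{H^1}^2 = ∫_0^L u(x)^2 dx + ∫_0^L u'(x)^2 dx.
Compute u'(x) = 9*x**2 - 6*x + 2.
Then u(x)^2 = 9*x**6 - 18*x**5 + 21*x**4 - 18*x**3 + 10*x**2 - 4*x + 1 and u'(x)^2 = 81*x**4 - 108*x**3 + 72*x**2 - 24*x + 4.
Integrate each monomial from 0 to 4 using ∫_0^4 c·x^n dx = c·4^(n+1)/(n+1):
  ∫_0^4 u(x)^2 dx = ∫_0^4 (9*x^6 - 18*x^5 + 21*x^4 - 18*x^3 + 10*x^2 - 4*x + 1) dx. Term by term:
    ∫_0^4 9*x^6 dx = 147456/7;  ∫_0^4 -18*x^5 dx = -12288;  ∫_0^4 21*x^4 dx = 21504/5;
    ∫_0^4 -18*x^3 dx = -1152;  ∫_0^4 10*x^2 dx = 640/3;  ∫_0^4 -4*x dx = -32;
    ∫_0^4 1 dx = 4.
  Sum: 147456/7 − 12288 + 21504/5 − 1152 + 640/3 − 32 + 4 = 1271684/105.
  ∫_0^4 u'(x)^2 dx = ∫_0^4 (81*x^4 - 108*x^3 + 72*x^2 - 24*x + 4) dx. Term by term:
    ∫_0^4 81*x^4 dx = 82944/5;  ∫_0^4 -108*x^3 dx = -6912;  ∫_0^4 72*x^2 dx = 1536;
    ∫_0^4 -24*x dx = -192;  ∫_0^4 4 dx = 16.
  Sum: 82944/5 − 6912 + 1536 − 192 + 16 = 55184/5.
Adding: ||u||_{H^1}^2 = 1271684/105 + 55184/5 = 2430548/105.


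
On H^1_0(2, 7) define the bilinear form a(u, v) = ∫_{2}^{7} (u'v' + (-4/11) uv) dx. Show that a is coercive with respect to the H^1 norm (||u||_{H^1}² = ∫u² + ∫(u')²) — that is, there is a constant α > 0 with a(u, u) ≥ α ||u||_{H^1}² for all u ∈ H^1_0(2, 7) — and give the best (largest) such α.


α = (-100/11 + π^2)/(π^2 + 25)

Coercivity of a(·,·) on H^1_0(2, 7) means a(u, u) ≥ α ||u||_{H^1}² for every u ∈ H^1_0.
The interval has length L = 5, and Poincaré/coercivity depend only on L. Here a(u, u) = ∫(u')² + (-4/11)·∫u².
Here c = -4/11 < 0 with |c| < (π/L)² = π^2/25, so coercivity still holds. The condition a(u,u) ≥ α||u||_{H^1}² reads (1−α)∫(u')² ≥ (α−c)∫u². Any admissible α is ≤ 1 (rapidly oscillating u have ∫u²/∫(u')² → 0), and α = 1 would force 0 ≥ (1−c)∫u², impossible since c < 1; so 1−α > 0. By the sharp Poincaré inequality on H^1_0 of an interval of length L, ∫(u')² ≥ (π/L)²∫u² with equality for the first sine mode sin(π(x−x₀)/L) (x₀ the left endpoint), so the inequality holds for all u iff (1−α)(π/L)² ≥ α − c, i.e. α ≤ ((π/L)² + c)/((π/L)² + 1) = (1 + c(L/π)²)/(1 + (L/π)²). (Direct route, valid since c ≤ 0: Poincaré gives c∫u² ≥ c(L/π)²∫(u')², so a(u,u) ≥ (1 + c(L/π)²)∫(u')², while ||u||_{H^1}² ≤ (1 + (L/π)²)∫(u')²; dividing yields the same α.) With (π/L)² = π^2/25 and c = -4/11, the largest admissible constant is α = ((π/L)² + c)/((π/L)² + 1).
Simplifying, α = (-100/11 + π^2)/(π^2 + 25).


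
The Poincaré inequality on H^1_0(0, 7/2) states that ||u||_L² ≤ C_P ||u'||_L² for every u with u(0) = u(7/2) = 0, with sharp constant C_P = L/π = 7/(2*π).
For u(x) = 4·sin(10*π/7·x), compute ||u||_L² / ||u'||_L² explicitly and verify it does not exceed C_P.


||u||_L² / ||u'||_L² = 7/(10*π) < C_P = 7/(2*π).

u(x) = 4·sin(10*π/7·x), so u'(x) = 40*π*cos(10*π*x/7)/7.
Writing u(x) = A·sin(kπx/L) with A = 4 and k = 5, use ∫_0^L sin²(kπx/L) dx = L/2 and ∫_0^L cos²(kπx/L) dx = L/2.
u² = 16·sin²(10*π/7·x) and (u')² = 1600*π^2/49·cos²(10*π/7·x), and each of sin², cos² integrates to L/2 = 7/4 over (0, 7/2).
∫_0^7/2 u² dx = 28, so ||u||_L² = 2*sqrt(7).
∫_0^7/2 (u')² dx = 400*π^2/7, so ||u'||_L² = 20*sqrt(7)*π/7.
Ratio ||u||_L² / ||u'||_L² = 7/(10*π).
Sharp Poincaré constant on H^1_0(0, 7/2) is C_P = L/π = 7/(2*π), achieved by sin(2*π/7·x).
This is the k = 5 harmonic; the ratio L/(kπ) is strictly less than C_P = L/π, consistent with the sharp inequality ||u||_L² ≤ C_P ||u'||_L².


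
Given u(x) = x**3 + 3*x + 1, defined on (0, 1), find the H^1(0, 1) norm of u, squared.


||u||_{H^1}^2 = 359/14

The H^1 norm (squared) on an interval (0, L) is
  ||u||_{H^1}^2 = ∫_0^L u(x)^2 dx + ∫_0^L u'(x)^2 dx.
Compute u'(x) = 3*x**2 + 3.
Then u(x)^2 = x**6 + 6*x**4 + 2*x**3 + 9*x**2 + 6*x + 1 and u'(x)^2 = 9*x**4 + 18*x**2 + 9.
Integrate each monomial from 0 to 1 using ∫_0^1 c·x^n dx = c·1^(n+1)/(n+1):
  ∫_0^1 u(x)^2 dx = ∫_0^1 (x^6 + 6*x^4 + 2*x^3 + 9*x^2 + 6*x + 1) dx. Term by term:
    ∫_0^1 x^6 dx = 1/7;  ∫_0^1 6*x^4 dx = 6/5;  ∫_0^1 2*x^3 dx = 1/2;
    ∫_0^1 9*x^2 dx = 3;  ∫_0^1 6*x dx = 3;  ∫_0^1 1 dx = 1.
  Sum: 1/7 + 6/5 + 1/2 + 3 + 3 + 1 = 619/70.
  ∫_0^1 u'(x)^2 dx = ∫_0^1 (9*x^4 + 18*x^2 + 9) dx. Term by term:
    ∫_0^1 9*x^4 dx = 9/5;  ∫_0^1 18*x^2 dx = 6;  ∫_0^1 9 dx = 9.
  Sum: 9/5 + 6 + 9 = 84/5.
Adding: ||u||_{H^1}^2 = 619/70 + 84/5 = 359/14.


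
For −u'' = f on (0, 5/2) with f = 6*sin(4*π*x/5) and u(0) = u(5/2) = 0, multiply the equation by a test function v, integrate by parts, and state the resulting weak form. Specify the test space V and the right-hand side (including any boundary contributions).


V = H^1_0(0, 5/2) (so v(0) = v(5/2) = 0); weak form: ∫_0^5/2 u'v' dx = ∫_0^5/2 (6*sin(4*π*x/5)) v dx for all v ∈ V.

Multiply both sides by a test function v and integrate from 0 to 5/2:
  ∫_0^5/2 −u''(x) v(x) dx = ∫_0^5/2 f(x) v(x) dx.
Integrate the LHS by parts once:
  ∫_0^5/2 −u'' v dx = −[u'(x) v(x)]_0^5/2 + ∫_0^5/2 u'(x) v'(x) dx.
Thus ∫_0^5/2 u'(x) v'(x) dx = ∫_0^5/2 f(x) v(x) dx + [u'(x) v(x)]_0^5/2.
Choose V so that boundary terms are either known or forced to vanish.
u is Dirichlet: u(0) = u(5/2) = 0. Let V = H^1_0(0, 5/2); then v(0) = v(5/2) = 0, and [u' v]_0^5/2 = 0.
Weak formulation: find u (satisfying any essential BC) such that ∫_0^5/2 u'(x) v'(x) dx = ∫_0^5/2 f v dx for all v ∈ V.
Substituting f(x) = 6*sin(4*π*x/5), the right-hand side is ∫_0^5/2 (6*sin(4*π*x/5)) v dx.


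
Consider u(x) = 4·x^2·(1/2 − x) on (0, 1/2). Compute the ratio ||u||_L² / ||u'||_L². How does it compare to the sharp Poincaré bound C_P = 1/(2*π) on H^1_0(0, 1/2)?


||u||_L² / ||u'||_L² = sqrt(14)/28 < C_P = 1/(2*π).

u(x) = 4·x^2·(1/2 − x), so u'(x) = 4*x*(1 - 3*x).
u(x) = 4·x^2·(1/2 − x) vanishes at x = 0 and x = 1/2, so u ∈ H^1_0(0, 1/2). Differentiate via the product rule and integrate the resulting polynomials term by term.
  ∫_0^1/2 u² dx = ∫_0^1/2 (16*x^6 - 16*x^5 + 4*x^4) dx. Term by term:
    ∫_0^1/2 16*x^6 dx = 1/56;  ∫_0^1/2 -16*x^5 dx = -1/24;  ∫_0^1/2 4*x^4 dx = 1/40.
  Sum: 1/56 − 1/24 + 1/40 = 1/840.
  ∫_0^1/2 (u')² dx = ∫_0^1/2 (144*x^4 - 96*x^3 + 16*x^2) dx. Term by term:
    ∫_0^1/2 144*x^4 dx = 9/10;  ∫_0^1/2 -96*x^3 dx = -3/2;  ∫_0^1/2 16*x^2 dx = 2/3.
  Sum: 9/10 − 3/2 + 2/3 = 1/15.
∫_0^1/2 u² dx = 1/840, so ||u||_L² = sqrt(210)/420.
∫_0^1/2 (u')² dx = 1/15, so ||u'||_L² = sqrt(15)/15.
Ratio ||u||_L² / ||u'||_L² = sqrt(14)/28.
Sharp Poincaré constant on H^1_0(0, 1/2) is C_P = L/π = 1/(2*π), achieved by sin(2*π·x).
A polynomial bump cannot attain the sharp Poincaré constant (only the first sine eigenfunction does), so the ratio is strictly less than C_P, consistent with ||u||_L² ≤ C_P ||u'||_L².


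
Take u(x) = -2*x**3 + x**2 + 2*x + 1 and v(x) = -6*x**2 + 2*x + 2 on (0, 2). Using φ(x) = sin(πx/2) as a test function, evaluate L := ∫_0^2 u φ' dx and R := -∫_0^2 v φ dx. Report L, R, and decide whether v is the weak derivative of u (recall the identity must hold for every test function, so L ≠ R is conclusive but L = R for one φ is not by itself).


LHS = -192/π^3 + 32/π, RHS = -192/π^3 + 32/π. Yes, v = u' weakly.

u(x) = -2*x**3 + x**2 + 2*x + 1, classical derivative u'(x) = -6*x**2 + 2*x + 2.
φ(x) = sin(πx/2), so φ'(x) = π*cos(π*x/2)/2.
Note φ(0) = φ(2) = 0, so the boundary term u·φ vanishes.
LHS = ∫_0^2 u(x) φ'(x) dx = ∫_0^2 (-π*x^3*cos(π*x/2) + π*x^2*cos(π*x/2)/2 + π*x*cos(π*x/2) + π*cos(π*x/2)/2) dx. Term by term:
  ∫_0^2 π*cos(π*x/2)/2 dx = 0;  ∫_0^2 π*x*cos(π*x/2) dx = -8/π;  ∫_0^2 π*x^2*cos(π*x/2)/2 dx = -8/π;
  ∫_0^2 -π*x^3*cos(π*x/2) dx = -192/π^3 + 48/π.
Sum: 0 − 8/π − 8/π + -192/π^3 + 48/π = -192/π^3 + 32/π.
So LHS = -192/π^3 + 32/π.
∫_0^2 v(x) φ(x) dx = ∫_0^2 (-6*x^2*sin(π*x/2) + 2*x*sin(π*x/2) + 2*sin(π*x/2)) dx. Term by term:
  ∫_0^2 2*sin(π*x/2) dx = 8/π;  ∫_0^2 -6*x^2*sin(π*x/2) dx = -48/π + 192/π^3;  ∫_0^2 2*x*sin(π*x/2) dx = 8/π.
Sum: 8/π + -48/π + 192/π^3 + 8/π = -32/π + 192/π^3.
So RHS = -∫_0^2 v(x) φ(x) dx = -192/π^3 + 32/π.
LHS = RHS, so the identity holds for this test φ.
Moreover u is smooth here and v(x) = u'(x) = -6*x**2 + 2*x + 2 pointwise, so the identity holds for every test function. Hence v is the weak derivative of u.


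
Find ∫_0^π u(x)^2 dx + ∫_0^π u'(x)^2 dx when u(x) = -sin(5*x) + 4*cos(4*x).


||u||_{H^1(0,π)}^2 = -1360/9 + 149*π

u'(x) = -16*sin(4*x) - 5*cos(5*x).
Expand u² and (u')² and integrate term by term on (0, π), using: for integers n ≥ 1, ∫_0^π sin²(nx) dx = ∫_0^π cos²(nx) dx = π/2; for n ≠ n', ∫_0^π sin(nx)sin(n'x) dx = ∫_0^π cos(nx)cos(n'x) dx = 0; and by product-to-sum, ∫_0^π sin(nx)cos(n'x) dx = ½∫_0^π [sin((n+n')x) + sin((n−n')x)] dx, which is 0 when n+n' is even and 2n/(n²−n'²) when n+n' is odd (it need not vanish on (0, π)).
  u² squared terms: (-1)²·∫sin(5x)² dx = 1·π/2 = π/2;  (4)²·∫cos(4x)² dx = 16·π/2 = 8*π.
  u² cross terms: 2·(-1)·(4)·∫sin(5x)·cos(4x) dx = -8·(10/9) = -80/9.
  So ∫_0^π u² dx = π/2 + 8*π − 80/9 = -80/9 + 17*π/2.
  (u')² squared terms: (-16)²·∫sin(4x)² dx = 256·π/2 = 128*π;  (-5)²·∫cos(5x)² dx = 25·π/2 = 25*π/2.
  (u')² cross terms: 2·(-16)·(-5)·∫sin(4x)·cos(5x) dx = 160·(-8/9) = -1280/9.
  So ∫_0^π (u')² dx = 128*π + 25*π/2 − 1280/9 = -1280/9 + 281*π/2.
||u||_{H^1}^2 = (-80/9 + 17*π/2) + (-1280/9 + 281*π/2) = -1360/9 + 149*π.


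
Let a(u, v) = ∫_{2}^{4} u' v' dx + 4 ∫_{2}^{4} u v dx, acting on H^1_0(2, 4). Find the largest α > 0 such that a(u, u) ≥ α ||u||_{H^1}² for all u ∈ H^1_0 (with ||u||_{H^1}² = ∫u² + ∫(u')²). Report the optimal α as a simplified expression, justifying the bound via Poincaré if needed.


α = 1

Coercivity of a(·,·) on H^1_0(2, 4) means a(u, u) ≥ α ||u||_{H^1}² for every u ∈ H^1_0.
The interval has length L = 2, and Poincaré/coercivity depend only on L. Here a(u, u) = ∫(u')² + (4)·∫u².
Here c = 4 ≥ 1, so a(u,u) = ∫(u')² + c∫u² ≥ ∫(u')² + ∫u² = ||u||_{H^1}², i.e. α = 1 works. No larger α is possible: a(u,u) ≥ α||u||_{H^1}² means (1−α)∫(u')² ≥ (α−c)∫u², and for the modes u_n = sin(nπ(x−x₀)/L) (x₀ the left endpoint) one has ∫u_n²/∫(u_n')² = (L/(nπ))² → 0, so a(u_n,u_n)/||u_n||_{H^1}² → 1. Hence the optimal constant is α = 1.
Therefore α = 1.


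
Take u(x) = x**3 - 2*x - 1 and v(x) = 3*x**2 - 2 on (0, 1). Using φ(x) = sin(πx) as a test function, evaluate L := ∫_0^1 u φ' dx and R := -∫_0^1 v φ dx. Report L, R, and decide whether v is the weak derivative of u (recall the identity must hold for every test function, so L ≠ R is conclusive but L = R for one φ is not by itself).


LHS = (π^2 + 12)/π^3, RHS = (π^2 + 12)/π^3. Yes, v = u' weakly.

u(x) = x**3 - 2*x - 1, classical derivative u'(x) = 3*x**2 - 2.
φ(x) = sin(πx), so φ'(x) = π*cos(π*x).
Note φ(0) = φ(1) = 0, so the boundary term u·φ vanishes.
LHS = ∫_0^1 u(x) φ'(x) dx = ∫_0^1 (π*x^3*cos(π*x) - 2*π*x*cos(π*x) - π*cos(π*x)) dx. Term by term:
  ∫_0^1 -π*cos(π*x) dx = 0;  ∫_0^1 π*x^3*cos(π*x) dx = -3/π + 12/π^3;  ∫_0^1 -2*π*x*cos(π*x) dx = 4/π.
Sum: 0 + -3/π + 12/π^3 + 4/π = (π^2 + 12)/π^3.
So LHS = (π^2 + 12)/π^3.
∫_0^1 v(x) φ(x) dx = ∫_0^1 (3*x^2*sin(π*x) - 2*sin(π*x)) dx. Term by term:
  ∫_0^1 -2*sin(π*x) dx = -4/π;  ∫_0^1 3*x^2*sin(π*x) dx = -12/π^3 + 3/π.
Sum: -4/π + -12/π^3 + 3/π = (-12 - π^2)/π^3.
So RHS = -∫_0^1 v(x) φ(x) dx = (π^2 + 12)/π^3.
LHS = RHS, so the identity holds for this test φ.
Moreover u is smooth here and v(x) = u'(x) = 3*x**2 - 2 pointwise, so the identity holds for every test function. Hence v is the weak derivative of u.


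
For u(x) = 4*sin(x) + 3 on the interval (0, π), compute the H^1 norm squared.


||u||_{H^1(0,π)}^2 = 48 + 25*π

u'(x) = 4*cos(x).
Expand u² and (u')² and integrate term by term on (0, π), using: for integers n ≥ 1, ∫_0^π sin²(nx) dx = ∫_0^π cos²(nx) dx = π/2; for n ≠ n', ∫_0^π sin(nx)sin(n'x) dx = ∫_0^π cos(nx)cos(n'x) dx = 0; and by product-to-sum, ∫_0^π sin(nx)cos(n'x) dx = ½∫_0^π [sin((n+n')x) + sin((n−n')x)] dx, which is 0 when n+n' is even and 2n/(n²−n'²) when n+n' is odd (it need not vanish on (0, π)). For the constant mode: ∫_0^π 1 dx = π, ∫_0^π cos(nx) dx = 0, ∫_0^π sin(nx) dx = (1−(−1)^n)/n.
  u² squared terms: (3)²·∫1 dx = 9·π = 9*π;  (4)²·∫sin(x)² dx = 16·π/2 = 8*π.
  u² cross terms: 2·(3)·(4)·∫1·sin(x) dx = 24·(2) = 48.
  So ∫_0^π u² dx = 9*π + 8*π + 48 = 48 + 17*π.
  (u')² squared terms: (4)²·∫cos(x)² dx = 16·π/2 = 8*π.
  So ∫_0^π (u')² dx = 8*π.
||u||_{H^1}^2 = (48 + 17*π) + (8*π) = 48 + 25*π.


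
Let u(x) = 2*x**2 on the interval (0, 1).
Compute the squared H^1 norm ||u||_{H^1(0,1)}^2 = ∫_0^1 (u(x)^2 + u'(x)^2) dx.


||u||_{H^1}^2 = 92/15

The H^1 norm (squared) on an interval (0, L) is
  ||u||_{H^1}^2 = ∫_0^L u(x)^2 dx + ∫_0^L u'(x)^2 dx.
Compute u'(x) = 4*x.
Then u(x)^2 = 4*x**4 and u'(x)^2 = 16*x**2.
Integrate each monomial from 0 to 1 using ∫_0^1 c·x^n dx = c·1^(n+1)/(n+1):
  ∫_0^1 u(x)^2 dx = ∫_0^1 (4*x^4) dx. Term by term:
    ∫_0^1 4*x^4 dx = 4/5.
  ∫_0^1 u'(x)^2 dx = ∫_0^1 (16*x^2) dx. Term by term:
    ∫_0^1 16*x^2 dx = 16/3.
Adding: ||u||_{H^1}^2 = 4/5 + 16/3 = 92/15.


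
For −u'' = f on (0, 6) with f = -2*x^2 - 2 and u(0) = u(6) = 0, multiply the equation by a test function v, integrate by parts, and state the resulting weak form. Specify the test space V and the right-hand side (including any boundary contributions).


V = H^1_0(0, 6) (so v(0) = v(6) = 0); weak form: ∫_0^6 u'v' dx = ∫_0^6 (-2*x^2 - 2) v dx for all v ∈ V.

Multiply both sides by a test function v and integrate from 0 to 6:
  ∫_0^6 −u''(x) v(x) dx = ∫_0^6 f(x) v(x) dx.
Integrate the LHS by parts once:
  ∫_0^6 −u'' v dx = −[u'(x) v(x)]_0^6 + ∫_0^6 u'(x) v'(x) dx.
Thus ∫_0^6 u'(x) v'(x) dx = ∫_0^6 f(x) v(x) dx + [u'(x) v(x)]_0^6.
Choose V so that boundary terms are either known or forced to vanish.
u is Dirichlet: u(0) = u(6) = 0. Let V = H^1_0(0, 6); then v(0) = v(6) = 0, and [u' v]_0^6 = 0.
Weak formulation: find u (satisfying any essential BC) such that ∫_0^6 u'(x) v'(x) dx = ∫_0^6 f v dx for all v ∈ V.
Substituting f(x) = -2*x^2 - 2, the right-hand side is ∫_0^6 (-2*x^2 - 2) v dx.


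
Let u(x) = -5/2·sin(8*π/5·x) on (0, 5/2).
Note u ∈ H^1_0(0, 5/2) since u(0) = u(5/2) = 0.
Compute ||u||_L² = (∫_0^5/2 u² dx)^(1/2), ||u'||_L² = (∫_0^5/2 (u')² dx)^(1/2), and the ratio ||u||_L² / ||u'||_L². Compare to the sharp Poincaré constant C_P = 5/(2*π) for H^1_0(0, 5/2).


||u||_L² / ||u'||_L² = 5/(8*π) < C_P = 5/(2*π).

u(x) = -5/2·sin(8*π/5·x), so u'(x) = -4*π*cos(8*π*x/5).
Writing u(x) = A·sin(kπx/L) with A = -5/2 and k = 4, use ∫_0^L sin²(kπx/L) dx = L/2 and ∫_0^L cos²(kπx/L) dx = L/2.
u² = 25/4·sin²(8*π/5·x) and (u')² = 16*π^2·cos²(8*π/5·x), and each of sin², cos² integrates to L/2 = 5/4 over (0, 5/2).
∫_0^5/2 u² dx = 125/16, so ||u||_L² = 5*sqrt(5)/4.
∫_0^5/2 (u')² dx = 20*π^2, so ||u'||_L² = 2*sqrt(5)*π.
Ratio ||u||_L² / ||u'||_L² = 5/(8*π).
Sharp Poincaré constant on H^1_0(0, 5/2) is C_P = L/π = 5/(2*π), achieved by sin(2*π/5·x).
This is the k = 4 harmonic; the ratio L/(kπ) is strictly less than C_P = L/π, consistent with the sharp inequality ||u||_L² ≤ C_P ||u'||_L².


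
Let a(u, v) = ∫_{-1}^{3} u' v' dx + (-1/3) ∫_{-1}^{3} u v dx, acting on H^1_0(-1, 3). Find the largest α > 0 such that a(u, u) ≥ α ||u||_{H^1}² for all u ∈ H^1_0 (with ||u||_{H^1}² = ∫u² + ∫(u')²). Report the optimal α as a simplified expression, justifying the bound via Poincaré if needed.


α = (-16/3 + π^2)/(π^2 + 16)

Coercivity of a(·,·) on H^1_0(-1, 3) means a(u, u) ≥ α ||u||_{H^1}² for every u ∈ H^1_0.
The interval has length L = 4, and Poincaré/coercivity depend only on L. Here a(u, u) = ∫(u')² + (-1/3)·∫u².
Here c = -1/3 < 0 with |c| < (π/L)² = π^2/16, so coercivity still holds. The condition a(u,u) ≥ α||u||_{H^1}² reads (1−α)∫(u')² ≥ (α−c)∫u². Any admissible α is ≤ 1 (rapidly oscillating u have ∫u²/∫(u')² → 0), and α = 1 would force 0 ≥ (1−c)∫u², impossible since c < 1; so 1−α > 0. By the sharp Poincaré inequality on H^1_0 of an interval of length L, ∫(u')² ≥ (π/L)²∫u² with equality for the first sine mode sin(π(x−x₀)/L) (x₀ the left endpoint), so the inequality holds for all u iff (1−α)(π/L)² ≥ α − c, i.e. α ≤ ((π/L)² + c)/((π/L)² + 1) = (1 + c(L/π)²)/(1 + (L/π)²). (Direct route, valid since c ≤ 0: Poincaré gives c∫u² ≥ c(L/π)²∫(u')², so a(u,u) ≥ (1 + c(L/π)²)∫(u')², while ||u||_{H^1}² ≤ (1 + (L/π)²)∫(u')²; dividing yields the same α.) With (π/L)² = π^2/16 and c = -1/3, the largest admissible constant is α = ((π/L)² + c)/((π/L)² + 1).
Simplifying, α = (-16/3 + π^2)/(π^2 + 16).


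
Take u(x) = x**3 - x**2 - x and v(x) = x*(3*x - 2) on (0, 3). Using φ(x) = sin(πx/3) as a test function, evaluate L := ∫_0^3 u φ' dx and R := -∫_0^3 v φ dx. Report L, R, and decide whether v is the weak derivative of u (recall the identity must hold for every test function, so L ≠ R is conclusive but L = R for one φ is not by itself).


LHS = -57/π + 324/π^3, RHS = -63/π + 324/π^3. No, v is not the weak derivative of u.

u(x) = x**3 - x**2 - x, classical derivative u'(x) = 3*x**2 - 2*x - 1.
φ(x) = sin(πx/3), so φ'(x) = π*cos(π*x/3)/3.
Note φ(0) = φ(3) = 0, so the boundary term u·φ vanishes.
LHS = ∫_0^3 u(x) φ'(x) dx = ∫_0^3 (π*x^3*cos(π*x/3)/3 - π*x^2*cos(π*x/3)/3 - π*x*cos(π*x/3)/3) dx. Term by term:
  ∫_0^3 -π*x*cos(π*x/3)/3 dx = 6/π;  ∫_0^3 -π*x^2*cos(π*x/3)/3 dx = 18/π;  ∫_0^3 π*x^3*cos(π*x/3)/3 dx = -81/π + 324/π^3.
Sum: 6/π + 18/π + -81/π + 324/π^3 = -57/π + 324/π^3.
So LHS = -57/π + 324/π^3.
∫_0^3 v(x) φ(x) dx = ∫_0^3 (3*x^2*sin(π*x/3) - 2*x*sin(π*x/3)) dx. Term by term:
  ∫_0^3 -2*x*sin(π*x/3) dx = -18/π;  ∫_0^3 3*x^2*sin(π*x/3) dx = -324/π^3 + 81/π.
Sum: -18/π + -324/π^3 + 81/π = -324/π^3 + 63/π.
So RHS = -∫_0^3 v(x) φ(x) dx = -63/π + 324/π^3.
LHS − RHS = 6/π ≠ 0, so the identity fails.
(For a valid weak derivative the identity must hold for EVERY test function, in particular this one. The failure shows v is NOT the weak derivative of u.)
Correct weak derivative would be u'(x) = 3*x**2 - 2*x - 1.


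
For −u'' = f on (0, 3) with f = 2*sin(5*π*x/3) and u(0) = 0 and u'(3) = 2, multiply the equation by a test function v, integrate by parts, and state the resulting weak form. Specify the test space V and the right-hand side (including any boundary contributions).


V = {v ∈ H^1(0, 3) : v(0) = 0} (test functions vanish at x = 0 where u is specified); weak form: ∫_0^3 u'v' dx = ∫_0^3 (2*sin(5*π*x/3)) v dx + 2·v(3) for all v ∈ V.

Multiply both sides by a test function v and integrate from 0 to 3:
  ∫_0^3 −u''(x) v(x) dx = ∫_0^3 f(x) v(x) dx.
Integrate the LHS by parts once:
  ∫_0^3 −u'' v dx = −[u'(x) v(x)]_0^3 + ∫_0^3 u'(x) v'(x) dx.
Thus ∫_0^3 u'(x) v'(x) dx = ∫_0^3 f(x) v(x) dx + [u'(x) v(x)]_0^3.
Choose V so that boundary terms are either known or forced to vanish.
Mixed BC: u(0) = 0 (Dirichlet) and u'(3) = 2 (Neumann). Define V = {v ∈ H^1(0, 3) : v(0) = 0}. Then [u' v]_0^3 = u'(3)·v(3) − u'(0)·0 = 2·v(3).
Weak formulation: find u (satisfying any essential BC) such that ∫_0^3 u'(x) v'(x) dx = ∫_0^3 f v dx + 2·v(3) for all v ∈ V (Dirichlet at 0 absorbed into V; Neumann datum at x = 3 contributes the boundary term).
Substituting f(x) = 2*sin(5*π*x/3), the right-hand side is ∫_0^3 (2*sin(5*π*x/3)) v dx + 2·v(3).


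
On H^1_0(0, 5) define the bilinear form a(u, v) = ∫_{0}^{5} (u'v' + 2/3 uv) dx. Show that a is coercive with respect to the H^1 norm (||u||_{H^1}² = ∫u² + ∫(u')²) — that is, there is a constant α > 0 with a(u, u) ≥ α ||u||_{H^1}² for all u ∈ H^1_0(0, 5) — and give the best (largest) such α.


α = (π^2 + 50/3)/(π^2 + 25)

Coercivity of a(·,·) on H^1_0(0, 5) means a(u, u) ≥ α ||u||_{H^1}² for every u ∈ H^1_0.
The interval has length L = 5, and Poincaré/coercivity depend only on L. Here a(u, u) = ∫(u')² + (2/3)·∫u².
Here 0 < c = 2/3 < 1. The condition a(u,u) ≥ α||u||_{H^1}² reads (1−α)∫(u')² ≥ (α−c)∫u². Any admissible α is ≤ 1 (rapidly oscillating u have ∫u²/∫(u')² → 0), and α = 1 would force 0 ≥ (1−c)∫u², impossible since c < 1; so 1−α > 0. By the sharp Poincaré inequality on H^1_0 of an interval of length L, ∫(u')² ≥ (π/L)²∫u² with equality for the first sine mode sin(π(x−x₀)/L) (x₀ the left endpoint), so the inequality holds for all u iff (1−α)(π/L)² ≥ α − c, i.e. α ≤ ((π/L)² + c)/((π/L)² + 1) = (1 + c(L/π)²)/(1 + (L/π)²). With (π/L)² = π^2/25 and c = 2/3, the largest admissible constant is α = ((π/L)² + c)/((π/L)² + 1).
Simplifying, α = (π^2 + 50/3)/(π^2 + 25).
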